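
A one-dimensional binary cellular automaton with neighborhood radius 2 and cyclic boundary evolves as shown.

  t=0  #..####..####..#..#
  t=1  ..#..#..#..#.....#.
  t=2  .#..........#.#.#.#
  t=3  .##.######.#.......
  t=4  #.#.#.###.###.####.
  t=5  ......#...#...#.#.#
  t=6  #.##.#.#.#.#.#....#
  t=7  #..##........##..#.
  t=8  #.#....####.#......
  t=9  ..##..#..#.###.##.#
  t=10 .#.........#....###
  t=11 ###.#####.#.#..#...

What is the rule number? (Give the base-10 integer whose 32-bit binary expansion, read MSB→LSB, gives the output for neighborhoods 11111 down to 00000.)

3298304269

  #####|#  b31=1 t=3,i=6
  ####.|#  b30=1 t=0,i=5
  ###.#|.  b29=0 t=3,i=9
  ###..|.  b28=0 t=0,i=6
  ##.##|.  b27=0 t=3,i=3
  ##.#.|#  b26=1 t=3,i=10
  ##..#|.  b25=0 t=0,i=1
  ##...|.  b24=0 t=7,i=5
  #.###|#  b23=1 t=3,i=4
  #.##.|.  b22=0 t=6,i=2
  #.#.#|.  b21=0 t=2,i=14
  #.#..|#  b20=1 t=2,i=1
  #..##|#  b19=1 t=0,i=2
  #..#.|.  b18=0 t=0,i=14
  #...#|.  b17=0 t=1,i=0
  #....|.  b16=0 t=1,i=13
  .####|.  b15=0 t=0,i=4
  .###.|.  b14=0 t=4,i=7
  .##.#|#  b13=1 t=3,i=2
  .##..|.  b12=0 t=0,i=0
  .#.##|.  b11=0 t=4,i=5
  .#.#.|.  b10=0 t=2,i=0
  .#..#|.  b9=0 t=0,i=16
  .#...|#  b8=1 t=1,i=12
  ..###|.  b7=0 t=0,i=3
  ..##.|.  b6=0 t=0,i=18
  ..#.#|.  b5=0 t=2,i=12
  ..#..|.  b4=0 t=0,i=15
  ...##|#  b3=1 t=3,i=0
  ...#.|#  b2=1 t=1,i=1
  ....#|.  b1=0 t=1,i=15
  .....|#  b0=1 t=1,i=14
  bits 11000100100110000010000100001101 = 3298304269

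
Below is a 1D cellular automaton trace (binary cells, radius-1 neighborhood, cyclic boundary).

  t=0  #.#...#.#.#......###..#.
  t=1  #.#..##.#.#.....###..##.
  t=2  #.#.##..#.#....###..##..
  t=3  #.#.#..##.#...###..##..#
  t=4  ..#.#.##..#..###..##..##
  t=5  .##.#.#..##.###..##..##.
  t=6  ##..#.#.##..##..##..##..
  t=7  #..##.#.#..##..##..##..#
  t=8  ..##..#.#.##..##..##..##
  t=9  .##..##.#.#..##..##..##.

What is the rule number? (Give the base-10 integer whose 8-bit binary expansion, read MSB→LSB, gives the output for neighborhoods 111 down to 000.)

  nb ###: next=#  (t=0,i=18, bit7=1)
  nb ##.: next=.  (t=0,i=19, bit6=0)
  nb #.#: next=.  (t=0,i=1, bit5=0)
  nb #..: next=.  (t=0,i=3, bit4=0)
  nb .##: next=#  (t=0,i=17, bit3=1)
  nb .#.: next=#  (t=0,i=0, bit2=1)
  nb ..#: next=#  (t=0,i=5, bit1=1)
  nb ...: next=.  (t=0,i=4, bit0=0)
  bits 10001110 = 142

142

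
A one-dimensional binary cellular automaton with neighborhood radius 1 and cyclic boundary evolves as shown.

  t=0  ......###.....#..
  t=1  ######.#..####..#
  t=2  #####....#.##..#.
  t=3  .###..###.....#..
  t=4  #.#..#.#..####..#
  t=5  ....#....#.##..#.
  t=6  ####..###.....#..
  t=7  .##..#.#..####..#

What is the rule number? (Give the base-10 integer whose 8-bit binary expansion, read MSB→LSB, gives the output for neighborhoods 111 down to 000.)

  [7] ### => #  t=0,i=7
  [6] ##. => .  t=0,i=8
  [5] #.# => .  t=1,i=6
  [4] #.. => .  t=0,i=9
  [3] .## => .  t=0,i=6
  [2] .#. => .  t=0,i=14
  [1] ..# => #  t=0,i=5
  [0] ... => #  t=0,i=0
  bits 10000011 = 131

131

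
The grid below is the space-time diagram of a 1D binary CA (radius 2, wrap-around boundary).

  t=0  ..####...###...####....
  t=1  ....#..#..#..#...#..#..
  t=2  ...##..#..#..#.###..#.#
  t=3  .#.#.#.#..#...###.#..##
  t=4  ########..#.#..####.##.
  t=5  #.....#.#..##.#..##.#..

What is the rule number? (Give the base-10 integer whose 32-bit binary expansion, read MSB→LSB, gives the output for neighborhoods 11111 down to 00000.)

  ##### -> .   bit 31 = 0  t=4,i=2
  ####. -> #   bit 30 = 1  t=0,i=4
  ###.# -> #   bit 29 = 1  t=3,i=16
  ###.. -> .   bit 28 = 0  t=0,i=5
  ##.## -> .   bit 27 = 0  t=4,i=19
  ##.#. -> #   bit 26 = 1  t=3,i=0
  ##..# -> #   bit 25 = 1  t=2,i=5
  ##... -> .   bit 24 = 0  t=0,i=6
  #.### -> #   bit 23 = 1  t=2,i=15
  #.##. -> #   bit 22 = 1  t=4,i=20
  #.#.# -> #   bit 21 = 1  t=3,i=1
  #.#.. -> #   bit 20 = 1  t=2,i=22
  #..## -> #   bit 19 = 1  t=3,i=20
  #..#. -> .   bit 18 = 0  t=1,i=6
  #...# -> #   bit 17 = 1  t=0,i=7
  #.... -> #   bit 16 = 1  t=0,i=20
  .#### -> .   bit 15 = 0  t=0,i=3
  .###. -> #   bit 14 = 1  t=0,i=10
  .##.# -> .   bit 13 = 0  t=3,i=22
  .##.. -> .   bit 12 = 0  t=2,i=4
  .#.## -> #   bit 11 = 1  t=2,i=14
  .#.#. -> #   bit 10 = 1  t=2,i=21
  .#..# -> .   bit 9 = 0  t=1,i=5
  .#... -> .   bit 8 = 0  t=1,i=14
  ..### -> .   bit 7 = 0  t=0,i=2
  ..##. -> #   bit 6 = 1  t=2,i=3
  ..#.# -> .   bit 5 = 0  t=2,i=13
  ..#.. -> #   bit 4 = 1  t=1,i=4
  ...## -> .   bit 3 = 0  t=0,i=1
  ...#. -> #   bit 2 = 1  t=1,i=3
  ....# -> .   bit 1 = 0  t=0,i=0
  ..... -> .   bit 0 = 0  t=0,i=21
  bits 01100110111110110100110001010100 = 1727745108

1727745108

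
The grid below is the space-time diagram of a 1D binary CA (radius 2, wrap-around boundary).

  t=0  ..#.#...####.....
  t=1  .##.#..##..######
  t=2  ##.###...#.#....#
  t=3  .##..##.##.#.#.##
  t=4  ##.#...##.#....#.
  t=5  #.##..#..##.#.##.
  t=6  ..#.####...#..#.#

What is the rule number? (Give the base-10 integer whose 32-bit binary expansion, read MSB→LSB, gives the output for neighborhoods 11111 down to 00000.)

1062535869

  nb #####: next=.  (t=1,i=13, bit31=0)
  nb ####.: next=.  (t=0,i=10, bit30=0)
  nb ###.#: next=#  (t=1,i=16, bit29=1)
  nb ###..: next=#  (t=0,i=11, bit28=1)
  nb ##.##: next=#  (t=1,i=0, bit27=1)
  nb ##.#.: next=#  (t=1,i=3, bit26=1)
  nb ##..#: next=#  (t=1,i=9, bit25=1)
  nb ##...: next=#  (t=0,i=12, bit24=1)
  nb #.###: next=.  (t=2,i=3, bit23=0)
  nb #.##.: next=#  (t=1,i=1, bit22=1)
  nb #.#.#: next=.  (t=3,i=11, bit21=0)
  nb #.#..: next=#  (t=0,i=4, bit20=1)
  nb #..##: next=.  (t=1,i=6, bit19=0)
  nb #..#.: next=#  (t=5,i=5, bit18=1)
  nb #...#: next=.  (t=0,i=6, bit17=0)
  nb #....: next=#  (t=0,i=13, bit16=1)
  nb .####: next=.  (t=0,i=9, bit15=0)
  nb .###.: next=.  (t=2,i=0, bit14=0)
  nb .##.#: next=.  (t=1,i=2, bit13=0)
  nb .##..: next=.  (t=1,i=8, bit12=0)
  nb .#.##: next=.  (t=3,i=14, bit11=0)
  nb .#.#.: next=.  (t=0,i=3, bit10=0)
  nb .#..#: next=#  (t=1,i=5, bit9=1)
  nb .#...: next=.  (t=0,i=5, bit8=0)
  nb ..###: next=#  (t=0,i=8, bit7=1)
  nb ..##.: next=.  (t=1,i=7, bit6=0)
  nb ..#.#: next=#  (t=0,i=2, bit5=1)
  nb ..#..: next=#  (t=5,i=6, bit4=1)
  nb ...##: next=#  (t=0,i=7, bit3=1)
  nb ...#.: next=#  (t=0,i=1, bit2=1)
  nb ....#: next=.  (t=0,i=0, bit1=0)
  nb .....: next=#  (t=0,i=14, bit0=1)
  bits 00111111010101010000001010111101 = 1062535869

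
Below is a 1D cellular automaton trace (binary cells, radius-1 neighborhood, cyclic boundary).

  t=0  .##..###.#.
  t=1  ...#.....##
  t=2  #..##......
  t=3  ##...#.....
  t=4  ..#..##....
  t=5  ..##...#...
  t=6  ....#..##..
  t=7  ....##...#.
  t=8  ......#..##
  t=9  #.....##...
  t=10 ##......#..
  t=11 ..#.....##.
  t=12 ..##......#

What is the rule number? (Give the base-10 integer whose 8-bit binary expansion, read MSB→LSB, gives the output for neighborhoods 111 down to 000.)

20

  [7] ### => .  t=0,i=6
  [6] ##. => .  t=0,i=2
  [5] #.# => .  t=0,i=8
  [4] #.. => #  t=0,i=3
  [3] .## => .  t=0,i=1
  [2] .#. => #  t=0,i=9
  [1] ..# => .  t=0,i=0
  [0] ... => .  t=1,i=1
  bits 00010100 = 20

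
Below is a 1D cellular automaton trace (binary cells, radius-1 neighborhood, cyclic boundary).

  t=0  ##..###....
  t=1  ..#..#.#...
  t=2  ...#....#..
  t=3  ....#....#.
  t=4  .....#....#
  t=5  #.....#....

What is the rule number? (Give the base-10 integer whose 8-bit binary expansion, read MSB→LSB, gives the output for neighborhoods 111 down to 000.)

  ### -> #   bit 7 = 1  t=0,i=5
  ##. -> .   bit 6 = 0  t=0,i=1
  #.# -> .   bit 5 = 0  t=1,i=6
  #.. -> #   bit 4 = 1  t=0,i=2
  .## -> .   bit 3 = 0  t=0,i=0
  .#. -> .   bit 2 = 0  t=1,i=2
  ..# -> .   bit 1 = 0  t=0,i=3
  ... -> .   bit 0 = 0  t=0,i=8
  bits 10010000 = 144

144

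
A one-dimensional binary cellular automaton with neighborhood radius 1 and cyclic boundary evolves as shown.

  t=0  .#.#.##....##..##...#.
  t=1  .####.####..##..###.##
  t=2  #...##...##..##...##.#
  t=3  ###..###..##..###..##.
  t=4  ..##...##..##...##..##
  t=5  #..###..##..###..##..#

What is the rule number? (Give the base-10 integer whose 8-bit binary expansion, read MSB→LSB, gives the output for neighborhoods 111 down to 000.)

  [7] ### => .  t=1,i=2
  [6] ##. => #  t=0,i=6
  [5] #.# => #  t=0,i=2
  [4] #.. => #  t=0,i=7
  [3] .## => .  t=0,i=5
  [2] .#. => #  t=0,i=1
  [1] ..# => .  t=0,i=0
  [0] ... => #  t=0,i=8
  bits 01110101 = 117

117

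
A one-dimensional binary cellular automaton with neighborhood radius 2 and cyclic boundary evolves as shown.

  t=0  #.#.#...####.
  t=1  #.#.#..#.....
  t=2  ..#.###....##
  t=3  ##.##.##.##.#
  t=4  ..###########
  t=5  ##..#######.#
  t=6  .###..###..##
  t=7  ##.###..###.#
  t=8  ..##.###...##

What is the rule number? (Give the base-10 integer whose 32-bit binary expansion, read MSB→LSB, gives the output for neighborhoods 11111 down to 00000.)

2616998414

  #####|#  b31=1 t=4,i=4
  ####.|.  b30=0 t=0,i=10
  ###.#|.  b29=0 t=0,i=11
  ###..|#  b28=1 t=2,i=6
  ##.##|#  b27=1 t=3,i=2
  ##.#.|.  b26=0 t=0,i=12
  ##..#|#  b25=1 t=2,i=0
  ##...|#  b24=1 t=2,i=7
  #.###|#  b23=1 t=2,i=4
  #.##.|#  b22=1 t=3,i=3
  #.#.#|#  b21=1 t=0,i=0
  #.#..|#  b20=1 t=0,i=4
  #..##|#  b19=1 t=4,i=1
  #..#.|#  b18=1 t=1,i=6
  #...#|.  b17=0 t=0,i=6
  #....|.  b16=0 t=1,i=9
  .####|.  b15=0 t=0,i=9
  .###.|.  b14=0 t=2,i=5
  .##.#|#  b13=1 t=3,i=4
  .##..|#  b12=1 t=2,i=12
  .#.##|#  b11=1 t=2,i=3
  .#.#.|.  b10=0 t=0,i=1
  .#..#|#  b9=1 t=1,i=5
  .#...|.  b8=0 t=0,i=5
  ..###|.  b7=0 t=0,i=8
  ..##.|.  b6=0 t=2,i=11
  ..#.#|.  b5=0 t=1,i=0
  ..#..|.  b4=0 t=1,i=7
  ...##|#  b3=1 t=0,i=7
  ...#.|#  b2=1 t=1,i=12
  ....#|#  b1=1 t=1,i=11
  .....|.  b0=0 t=1,i=10
  bits 10011011111111000011101000001110 = 2616998414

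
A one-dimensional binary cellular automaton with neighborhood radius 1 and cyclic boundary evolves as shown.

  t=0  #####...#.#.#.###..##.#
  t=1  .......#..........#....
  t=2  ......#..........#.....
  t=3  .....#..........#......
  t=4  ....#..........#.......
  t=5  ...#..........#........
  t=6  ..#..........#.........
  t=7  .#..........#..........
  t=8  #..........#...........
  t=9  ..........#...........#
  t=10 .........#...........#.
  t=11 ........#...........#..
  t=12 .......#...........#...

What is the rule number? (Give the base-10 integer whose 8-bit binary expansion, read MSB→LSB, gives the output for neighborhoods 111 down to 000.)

  ###|.  b7=0 t=0,i=0
  ##.|.  b6=0 t=0,i=4
  #.#|.  b5=0 t=0,i=9
  #..|.  b4=0 t=0,i=5
  .##|.  b3=0 t=0,i=14
  .#.|.  b2=0 t=0,i=8
  ..#|#  b1=1 t=0,i=7
  ...|.  b0=0 t=0,i=6
  bits 00000010 = 2

2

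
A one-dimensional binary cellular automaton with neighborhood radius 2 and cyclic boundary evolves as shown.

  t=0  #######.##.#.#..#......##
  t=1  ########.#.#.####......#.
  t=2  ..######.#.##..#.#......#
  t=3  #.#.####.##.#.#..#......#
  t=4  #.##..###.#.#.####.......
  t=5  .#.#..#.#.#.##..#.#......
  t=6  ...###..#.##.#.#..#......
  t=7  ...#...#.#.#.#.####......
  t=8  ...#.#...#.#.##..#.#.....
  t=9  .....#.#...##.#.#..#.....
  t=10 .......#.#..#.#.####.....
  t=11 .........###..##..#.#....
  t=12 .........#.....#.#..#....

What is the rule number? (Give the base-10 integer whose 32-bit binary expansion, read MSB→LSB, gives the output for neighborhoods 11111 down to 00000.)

3912645264

  ##### -> #   bit 31 = 1  t=0,i=0
  ####. -> #   bit 30 = 1  t=0,i=5
  ###.# -> #   bit 29 = 1  t=0,i=6
  ###.. -> .   bit 28 = 0  t=1,i=16
  ##.## -> #   bit 27 = 1  t=0,i=7
  ##.#. -> .   bit 26 = 0  t=0,i=10
  ##..# -> .   bit 25 = 0  t=2,i=13
  ##... -> #   bit 24 = 1  t=1,i=17
  #.### -> .   bit 23 = 0  t=1,i=0
  #.##. -> .   bit 22 = 0  t=0,i=8
  #.#.# -> #   bit 21 = 1  t=0,i=11
  #.#.. -> #   bit 20 = 1  t=0,i=13
  #..## -> .   bit 19 = 0  t=2,i=1
  #..#. -> #   bit 18 = 1  t=0,i=15
  #...# -> #   bit 17 = 1  t=7,i=5
  #.... -> .   bit 16 = 0  t=0,i=18
  .#### -> .   bit 15 = 0  t=0,i=24
  .###. -> .   bit 14 = 0  t=4,i=7
  .##.# -> #   bit 13 = 1  t=0,i=9
  .##.. -> #   bit 12 = 1  t=2,i=12
  .#.## -> #   bit 11 = 1  t=1,i=12
  .#.#. -> .   bit 10 = 0  t=0,i=12
  .#..# -> #   bit 9 = 1  t=0,i=14
  .#... -> .   bit 8 = 0  t=0,i=17
  ..### -> #   bit 7 = 1  t=0,i=23
  ..##. -> .   bit 6 = 0  t=3,i=24
  ..#.# -> .   bit 5 = 0  t=1,i=23
  ..#.. -> #   bit 4 = 1  t=0,i=16
  ...## -> .   bit 3 = 0  t=0,i=22
  ...#. -> .   bit 2 = 0  t=1,i=22
  ....# -> .   bit 1 = 0  t=0,i=21
  ..... -> .   bit 0 = 0  t=0,i=19
  bits 11101001001101100011101010010000 = 3912645264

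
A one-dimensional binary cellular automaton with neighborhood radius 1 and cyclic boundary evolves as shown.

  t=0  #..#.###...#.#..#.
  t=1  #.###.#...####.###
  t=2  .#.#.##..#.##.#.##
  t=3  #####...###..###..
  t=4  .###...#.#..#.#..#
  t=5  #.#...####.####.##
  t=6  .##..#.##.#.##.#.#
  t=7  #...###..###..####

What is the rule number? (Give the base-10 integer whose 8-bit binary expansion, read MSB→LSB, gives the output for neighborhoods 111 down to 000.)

166

  ### -> #   bit 7 = 1  t=0,i=6
  ##. -> .   bit 6 = 0  t=0,i=7
  #.# -> #   bit 5 = 1  t=0,i=4
  #.. -> .   bit 4 = 0  t=0,i=1
  .## -> .   bit 3 = 0  t=0,i=5
  .#. -> #   bit 2 = 1  t=0,i=0
  ..# -> #   bit 1 = 1  t=0,i=2
  ... -> .   bit 0 = 0  t=0,i=9
  bits 10100110 = 166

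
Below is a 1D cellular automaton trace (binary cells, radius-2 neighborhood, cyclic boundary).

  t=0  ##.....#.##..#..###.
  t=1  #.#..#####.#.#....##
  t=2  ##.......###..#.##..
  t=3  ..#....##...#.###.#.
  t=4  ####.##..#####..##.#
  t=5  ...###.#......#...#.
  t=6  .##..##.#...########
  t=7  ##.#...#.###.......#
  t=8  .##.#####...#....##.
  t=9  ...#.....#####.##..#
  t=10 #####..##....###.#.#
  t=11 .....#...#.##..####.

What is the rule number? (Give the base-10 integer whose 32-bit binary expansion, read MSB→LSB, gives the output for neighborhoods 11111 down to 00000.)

  #####|.  b31=0 t=1,i=7
  ####.|.  b30=0 t=1,i=8
  ###.#|#  b29=1 t=0,i=18
  ###..|.  b28=0 t=2,i=11
  ##.##|#  b27=1 t=0,i=19
  ##.#.|#  b26=1 t=1,i=1
  ##..#|#  b25=1 t=0,i=11
  ##...|#  b24=1 t=0,i=2
  #.###|.  b23=0 t=3,i=14
  #.##.|#  b22=1 t=0,i=0
  #.#.#|#  b21=1 t=1,i=11
  #.#..|.  b20=0 t=1,i=2
  #..##|.  b19=0 t=0,i=15
  #..#.|.  b18=0 t=0,i=12
  #...#|#  b17=1 t=3,i=0
  #....|.  b16=0 t=0,i=3
  .####|.  b15=0 t=1,i=6
  .###.|.  b14=0 t=0,i=17
  .##.#|.  b13=0 t=4,i=17
  .##..|.  b12=0 t=0,i=1
  .#.##|#  b11=1 t=0,i=8
  .#.#.|.  b10=0 t=1,i=12
  .#..#|.  b9=0 t=0,i=14
  .#...|#  b8=1 t=1,i=14
  ..###|.  b7=0 t=0,i=16
  ..##.|.  b6=0 t=2,i=0
  ..#.#|#  b5=1 t=0,i=7
  ..#..|#  b4=1 t=0,i=13
  ...##|#  b3=1 t=1,i=17
  ...#.|#  b2=1 t=0,i=6
  ....#|#  b1=1 t=0,i=5
  .....|.  b0=0 t=0,i=4
  bits 00101111011000100000100100111110 = 794954046

794954046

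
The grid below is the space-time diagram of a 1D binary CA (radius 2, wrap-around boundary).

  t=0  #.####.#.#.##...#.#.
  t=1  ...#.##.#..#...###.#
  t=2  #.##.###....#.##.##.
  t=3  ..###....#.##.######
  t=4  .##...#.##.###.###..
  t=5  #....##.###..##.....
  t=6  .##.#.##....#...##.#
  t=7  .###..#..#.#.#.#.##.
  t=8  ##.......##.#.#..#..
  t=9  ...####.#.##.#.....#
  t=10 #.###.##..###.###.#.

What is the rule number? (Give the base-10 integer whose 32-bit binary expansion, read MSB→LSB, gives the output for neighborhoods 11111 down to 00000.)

2890507693

  #####|#  b31=1 t=3,i=16
  ####.|.  b30=0 t=0,i=4
  ###.#|#  b29=1 t=0,i=5
  ###..|.  b28=0 t=2,i=7
  ##.##|#  b27=1 t=2,i=4
  ##.#.|#  b26=1 t=0,i=6
  ##..#|.  b25=0 t=3,i=0
  ##...|.  b24=0 t=0,i=13
  #.###|.  b23=0 t=0,i=2
  #.##.|#  b22=1 t=0,i=11
  #.#.#|.  b21=0 t=0,i=0
  #.#..|.  b20=0 t=1,i=8
  #..##|#  b19=1 t=3,i=1
  #..#.|.  b18=0 t=1,i=10
  #...#|.  b17=0 t=0,i=14
  #....|#  b16=1 t=2,i=9
  .####|#  b15=1 t=0,i=3
  .###.|.  b14=0 t=1,i=16
  .##.#|#  b13=1 t=1,i=6
  .##..|.  b12=0 t=0,i=12
  .#.##|.  b11=0 t=0,i=1
  .#.#.|#  b10=1 t=0,i=8
  .#..#|.  b9=0 t=1,i=9
  .#...|#  b8=1 t=1,i=0
  ..###|#  b7=1 t=1,i=15
  ..##.|.  b6=0 t=4,i=1
  ..#.#|#  b5=1 t=0,i=16
  ..#..|.  b4=0 t=1,i=11
  ...##|#  b3=1 t=1,i=14
  ...#.|#  b2=1 t=0,i=15
  ....#|.  b1=0 t=2,i=10
  .....|#  b0=1 t=5,i=17
  bits 10101100010010011010010110101101 = 2890507693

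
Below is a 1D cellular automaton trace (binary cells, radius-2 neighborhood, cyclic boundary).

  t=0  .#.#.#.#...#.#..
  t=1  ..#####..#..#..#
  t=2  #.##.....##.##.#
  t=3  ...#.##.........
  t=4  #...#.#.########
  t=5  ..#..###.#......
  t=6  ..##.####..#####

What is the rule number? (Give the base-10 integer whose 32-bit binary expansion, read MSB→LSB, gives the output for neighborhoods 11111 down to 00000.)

  [31] ##### => .  t=1,i=4
  [30] ####. => .  t=1,i=5
  [29] ###.# => #  t=5,i=7
  [28] ###.. => .  t=1,i=6
  [27] ##.## => .  t=2,i=1
  [26] ##.#. => #  t=5,i=8
  [25] ##..# => .  t=1,i=7
  [24] ##... => .  t=2,i=4
  [23] #.### => .  t=4,i=8
  [22] #.##. => .  t=2,i=2
  [21] #.#.# => #  t=0,i=3
  [20] #.#.. => .  t=0,i=7
  [19] #..## => .  t=1,i=1
  [18] #..#. => .  t=1,i=8
  [17] #...# => #  t=0,i=9
  [16] #.... => #  t=2,i=5
  [15] .#### => #  t=1,i=3
  [14] .###. => #  t=5,i=6
  [13] .##.# => .  t=2,i=0
  [12] .##.. => #  t=2,i=3
  [11] .#.## => #  t=3,i=4
  [10] .#.#. => #  t=0,i=2
  [9] .#..# => #  t=1,i=0
  [8] .#... => .  t=0,i=8
  [7] ..### => #  t=1,i=2
  [6] ..##. => .  t=2,i=9
  [5] ..#.# => .  t=0,i=1
  [4] ..#.. => #  t=1,i=9
  [3] ...## => .  t=2,i=8
  [2] ...#. => .  t=0,i=0
  [1] ....# => .  t=2,i=7
  [0] ..... => #  t=2,i=6
  bits 00100100001000111101111010010001 = 606330513

606330513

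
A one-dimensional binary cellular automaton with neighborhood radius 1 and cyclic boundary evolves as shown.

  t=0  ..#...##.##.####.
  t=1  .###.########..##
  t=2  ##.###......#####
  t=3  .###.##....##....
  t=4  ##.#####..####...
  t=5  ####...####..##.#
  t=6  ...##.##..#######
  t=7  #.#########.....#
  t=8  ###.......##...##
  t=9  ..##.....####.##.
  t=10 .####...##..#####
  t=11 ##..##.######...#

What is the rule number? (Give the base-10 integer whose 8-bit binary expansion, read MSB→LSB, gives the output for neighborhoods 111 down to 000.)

126

  ###|.  b7=0 t=0,i=13
  ##.|#  b6=1 t=0,i=7
  #.#|#  b5=1 t=0,i=8
  #..|#  b4=1 t=0,i=3
  .##|#  b3=1 t=0,i=6
  .#.|#  b2=1 t=0,i=2
  ..#|#  b1=1 t=0,i=1
  ...|.  b0=0 t=0,i=0
  bits 01111110 = 126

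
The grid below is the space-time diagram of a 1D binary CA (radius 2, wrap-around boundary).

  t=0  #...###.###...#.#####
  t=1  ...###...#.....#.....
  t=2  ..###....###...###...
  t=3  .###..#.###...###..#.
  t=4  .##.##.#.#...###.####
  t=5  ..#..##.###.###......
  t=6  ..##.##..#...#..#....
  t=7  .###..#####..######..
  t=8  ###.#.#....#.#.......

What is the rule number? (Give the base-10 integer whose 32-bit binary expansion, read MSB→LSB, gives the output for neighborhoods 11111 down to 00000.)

102072280

  #####|.  b31=0 t=0,i=18
  ####.|.  b30=0 t=0,i=20
  ###.#|.  b29=0 t=0,i=6
  ###..|.  b28=0 t=0,i=0
  ##.##|.  b27=0 t=0,i=7
  ##.#.|#  b26=1 t=4,i=6
  ##..#|#  b25=1 t=3,i=4
  ##...|.  b24=0 t=0,i=1
  #.###|.  b23=0 t=0,i=8
  #.##.|.  b22=0 t=4,i=1
  #.#.#|.  b21=0 t=4,i=7
  #.#..|#  b20=1 t=4,i=9
  #..##|.  b19=0 t=3,i=0
  #..#.|#  b18=1 t=3,i=5
  #...#|.  b17=0 t=0,i=2
  #....|#  b16=1 t=1,i=11
  .####|.  b15=0 t=0,i=17
  .###.|#  b14=1 t=0,i=5
  .##.#|#  b13=1 t=4,i=2
  .##..|#  b12=1 t=6,i=6
  .#.##|#  b11=1 t=0,i=15
  .#.#.|#  b10=1 t=4,i=8
  .#..#|#  b9=1 t=3,i=20
  .#...|#  b8=1 t=1,i=10
  ..###|#  b7=1 t=0,i=4
  ..##.|#  b6=1 t=5,i=5
  ..#.#|.  b5=0 t=0,i=14
  ..#..|#  b4=1 t=1,i=9
  ...##|#  b3=1 t=0,i=3
  ...#.|.  b2=0 t=0,i=13
  ....#|.  b1=0 t=1,i=1
  .....|.  b0=0 t=1,i=0
  bits 00000110000101010111111111011000 = 102072280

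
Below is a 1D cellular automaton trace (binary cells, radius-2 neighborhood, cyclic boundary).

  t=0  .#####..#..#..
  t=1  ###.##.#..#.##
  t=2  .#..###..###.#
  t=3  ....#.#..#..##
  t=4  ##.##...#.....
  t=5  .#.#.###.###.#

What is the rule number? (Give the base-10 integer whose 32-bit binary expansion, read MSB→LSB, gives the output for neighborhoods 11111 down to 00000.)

1432857005

  #####|.  b31=0 t=0,i=3
  ####.|#  b30=1 t=0,i=4
  ###.#|.  b29=0 t=1,i=2
  ###..|#  b28=1 t=0,i=5
  ##.##|.  b27=0 t=1,i=3
  ##.#.|#  b26=1 t=1,i=6
  ##..#|.  b25=0 t=0,i=6
  ##...|#  b24=1 t=3,i=0
  #.###|.  b23=0 t=1,i=12
  #.##.|#  b22=1 t=1,i=4
  #.#.#|#  b21=1 t=2,i=13
  #.#..|.  b20=0 t=1,i=7
  #..##|.  b19=0 t=2,i=3
  #..#.|#  b18=1 t=0,i=7
  #...#|#  b17=1 t=0,i=13
  #....|#  b16=1 t=3,i=1
  .####|#  b15=1 t=0,i=2
  .###.|.  b14=0 t=2,i=5
  .##.#|#  b13=1 t=1,i=5
  .##..|.  b12=0 t=3,i=13
  .#.##|#  b11=1 t=1,i=11
  .#.#.|.  b10=0 t=2,i=0
  .#..#|.  b9=0 t=0,i=9
  .#...|#  b8=1 t=0,i=12
  ..###|#  b7=1 t=0,i=1
  ..##.|.  b6=0 t=3,i=12
  ..#.#|#  b5=1 t=1,i=10
  ..#..|.  b4=0 t=0,i=8
  ...##|#  b3=1 t=0,i=0
  ...#.|#  b2=1 t=3,i=3
  ....#|.  b1=0 t=3,i=2
  .....|#  b0=1 t=4,i=11
  bits 01010101011001111010100110101101 = 1432857005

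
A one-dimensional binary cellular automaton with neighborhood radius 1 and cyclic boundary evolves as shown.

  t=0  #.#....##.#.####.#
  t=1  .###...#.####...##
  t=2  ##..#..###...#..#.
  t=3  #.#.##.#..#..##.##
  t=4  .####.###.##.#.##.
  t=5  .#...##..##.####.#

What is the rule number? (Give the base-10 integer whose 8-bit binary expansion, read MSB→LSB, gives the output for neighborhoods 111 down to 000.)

  ### -> .   bit 7 = 0  t=0,i=13
  ##. -> .   bit 6 = 0  t=0,i=0
  #.# -> #   bit 5 = 1  t=0,i=1
  #.. -> #   bit 4 = 1  t=0,i=3
  .## -> #   bit 3 = 1  t=0,i=7
  .#. -> #   bit 2 = 1  t=0,i=2
  ..# -> .   bit 1 = 0  t=0,i=6
  ... -> .   bit 0 = 0  t=0,i=4
  bits 00111100 = 60

60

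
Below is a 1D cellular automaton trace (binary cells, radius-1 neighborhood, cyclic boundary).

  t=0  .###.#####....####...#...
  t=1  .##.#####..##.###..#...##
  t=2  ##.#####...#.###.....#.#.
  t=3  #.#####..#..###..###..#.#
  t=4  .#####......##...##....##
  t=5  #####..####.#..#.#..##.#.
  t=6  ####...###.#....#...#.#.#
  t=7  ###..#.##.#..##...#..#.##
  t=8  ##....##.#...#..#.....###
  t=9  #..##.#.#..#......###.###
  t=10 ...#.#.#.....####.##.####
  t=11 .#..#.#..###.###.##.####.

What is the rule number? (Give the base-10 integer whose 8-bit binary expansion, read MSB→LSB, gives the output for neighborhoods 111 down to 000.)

169

  ###|#  b7=1 t=0,i=2
  ##.|.  b6=0 t=0,i=3
  #.#|#  b5=1 t=0,i=4
  #..|.  b4=0 t=0,i=10
  .##|#  b3=1 t=0,i=1
  .#.|.  b2=0 t=0,i=21
  ..#|.  b1=0 t=0,i=0
  ...|#  b0=1 t=0,i=11
  bits 10101001 = 169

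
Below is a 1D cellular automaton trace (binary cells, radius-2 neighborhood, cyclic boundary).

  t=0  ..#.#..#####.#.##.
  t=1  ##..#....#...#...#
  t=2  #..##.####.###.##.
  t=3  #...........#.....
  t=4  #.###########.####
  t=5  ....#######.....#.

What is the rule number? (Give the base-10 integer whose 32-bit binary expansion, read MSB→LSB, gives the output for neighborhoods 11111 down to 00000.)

  nb #####: next=#  (t=0,i=9, bit31=1)
  nb ####.: next=.  (t=0,i=10, bit30=0)
  nb ###.#: next=.  (t=0,i=11, bit29=0)
  nb ###..: next=.  (t=1,i=1, bit28=0)
  nb ##.##: next=.  (t=2,i=5, bit27=0)
  nb ##.#.: next=.  (t=0,i=12, bit26=0)
  nb ##..#: next=.  (t=1,i=2, bit25=0)
  nb ##...: next=#  (t=0,i=17, bit24=1)
  nb #.###: next=.  (t=2,i=6, bit23=0)
  nb #.##.: next=.  (t=0,i=15, bit22=0)
  nb #.#.#: next=#  (t=0,i=13, bit21=1)
  nb #.#..: next=#  (t=0,i=4, bit20=1)
  nb #..##: next=.  (t=0,i=6, bit19=0)
  nb #..#.: next=#  (t=1,i=3, bit18=1)
  nb #...#: next=#  (t=0,i=0, bit17=1)
  nb #....: next=#  (t=1,i=6, bit16=1)
  nb .####: next=.  (t=0,i=8, bit15=0)
  nb .###.: next=#  (t=1,i=0, bit14=1)
  nb .##.#: next=.  (t=2,i=4, bit13=0)
  nb .##..: next=.  (t=0,i=16, bit12=0)
  nb .#.##: next=.  (t=0,i=14, bit11=0)
  nb .#.#.: next=.  (t=0,i=3, bit10=0)
  nb .#..#: next=.  (t=0,i=5, bit9=0)
  nb .#...: next=.  (t=1,i=5, bit8=0)
  nb ..###: next=.  (t=0,i=7, bit7=0)
  nb ..##.: next=.  (t=2,i=3, bit6=0)
  nb ..#.#: next=.  (t=0,i=2, bit5=0)
  nb ..#..: next=#  (t=1,i=4, bit4=1)
  nb ...##: next=#  (t=1,i=16, bit3=1)
  nb ...#.: next=#  (t=0,i=1, bit2=1)
  nb ....#: next=#  (t=1,i=7, bit1=1)
  nb .....: next=#  (t=3,i=3, bit0=1)
  bits 10000001001101110100000000011111 = 2167881759

2167881759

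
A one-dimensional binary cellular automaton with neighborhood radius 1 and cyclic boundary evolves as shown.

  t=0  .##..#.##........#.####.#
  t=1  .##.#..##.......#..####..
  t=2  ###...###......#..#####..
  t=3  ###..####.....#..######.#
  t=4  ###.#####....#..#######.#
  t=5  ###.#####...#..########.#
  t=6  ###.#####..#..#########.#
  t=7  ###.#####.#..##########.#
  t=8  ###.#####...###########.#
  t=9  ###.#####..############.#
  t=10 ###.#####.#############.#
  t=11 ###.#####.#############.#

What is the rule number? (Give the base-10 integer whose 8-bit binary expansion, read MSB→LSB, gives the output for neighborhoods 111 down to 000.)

202

  ###|#  b7=1 t=0,i=20
  ##.|#  b6=1 t=0,i=2
  #.#|.  b5=0 t=0,i=0
  #..|.  b4=0 t=0,i=3
  .##|#  b3=1 t=0,i=1
  .#.|.  b2=0 t=0,i=5
  ..#|#  b1=1 t=0,i=4
  ...|.  b0=0 t=0,i=10
  bits 11001010 = 202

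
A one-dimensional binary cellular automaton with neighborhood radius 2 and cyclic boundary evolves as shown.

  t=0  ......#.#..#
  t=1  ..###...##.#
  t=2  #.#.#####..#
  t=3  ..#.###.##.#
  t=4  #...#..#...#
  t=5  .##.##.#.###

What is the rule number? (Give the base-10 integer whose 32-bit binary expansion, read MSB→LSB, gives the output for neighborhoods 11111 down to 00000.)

  [31] ##### => #  t=2,i=6
  [30] ####. => .  t=2,i=7
  [29] ###.# => .  t=3,i=6
  [28] ###.. => #  t=1,i=4
  [27] ##.## => #  t=3,i=7
  [26] ##.#. => .  t=1,i=10
  [25] ##..# => #  t=2,i=9
  [24] ##... => #  t=1,i=5
  [23] #.### => #  t=2,i=4
  [22] #.##. => .  t=3,i=8
  [21] #.#.# => #  t=2,i=2
  [20] #.#.. => #  t=0,i=8
  [19] #..## => .  t=1,i=1
  [18] #..#. => .  t=0,i=10
  [17] #...# => #  t=1,i=6
  [16] #.... => .  t=0,i=1
  [15] .#### => #  t=2,i=5
  [14] .###. => .  t=1,i=3
  [13] .##.# => .  t=1,i=9
  [12] .##.. => .  t=4,i=0
  [11] .#.## => .  t=2,i=3
  [10] .#.#. => .  t=0,i=7
  [9] .#..# => #  t=0,i=9
  [8] .#... => .  t=0,i=0
  [7] ..### => #  t=1,i=2
  [6] ..##. => #  t=1,i=8
  [5] ..#.# => .  t=0,i=6
  [4] ..#.. => #  t=0,i=11
  [3] ...## => #  t=1,i=7
  [2] ...#. => .  t=0,i=5
  [1] ....# => #  t=0,i=4
  [0] ..... => #  t=0,i=2
  bits 10011011101100101000001011011011 = 2612167387

2612167387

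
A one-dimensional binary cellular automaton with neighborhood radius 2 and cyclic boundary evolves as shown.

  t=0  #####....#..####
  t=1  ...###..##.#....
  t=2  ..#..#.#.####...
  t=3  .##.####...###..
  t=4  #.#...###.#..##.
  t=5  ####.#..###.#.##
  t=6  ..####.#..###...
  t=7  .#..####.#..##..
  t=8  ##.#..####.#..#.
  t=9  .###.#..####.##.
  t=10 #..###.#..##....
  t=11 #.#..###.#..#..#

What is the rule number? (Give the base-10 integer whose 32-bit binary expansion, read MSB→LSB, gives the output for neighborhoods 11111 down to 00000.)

  [31] ##### => .  t=0,i=0
  [30] ####. => #  t=0,i=3
  [29] ###.# => #  t=4,i=8
  [28] ###.. => #  t=0,i=4
  [27] ##.## => .  t=3,i=3
  [26] ##.#. => #  t=1,i=10
  [25] ##..# => .  t=1,i=6
  [24] ##... => #  t=0,i=5
  [23] #.### => .  t=2,i=9
  [22] #.##. => .  t=8,i=0
  [21] #.#.# => #  t=2,i=7
  [20] #.#.. => #  t=1,i=11
  [19] #..## => #  t=0,i=11
  [18] #..#. => #  t=2,i=4
  [17] #...# => .  t=3,i=9
  [16] #.... => .  t=0,i=6
  [15] .#### => .  t=0,i=13
  [14] .###. => .  t=1,i=4
  [13] .##.# => #  t=1,i=9
  [12] .##.. => .  t=7,i=13
  [11] .#.## => .  t=2,i=8
  [10] .#.#. => #  t=2,i=6
  [9] .#..# => .  t=0,i=10
  [8] .#... => #  t=1,i=12
  [7] ..### => .  t=0,i=12
  [6] ..##. => .  t=1,i=8
  [5] ..#.# => #  t=2,i=5
  [4] ..#.. => #  t=0,i=9
  [3] ...## => #  t=1,i=2
  [2] ...#. => #  t=0,i=8
  [1] ....# => .  t=0,i=7
  [0] ..... => .  t=1,i=0
  bits 01110101001111000010010100111100 = 1966875964

1966875964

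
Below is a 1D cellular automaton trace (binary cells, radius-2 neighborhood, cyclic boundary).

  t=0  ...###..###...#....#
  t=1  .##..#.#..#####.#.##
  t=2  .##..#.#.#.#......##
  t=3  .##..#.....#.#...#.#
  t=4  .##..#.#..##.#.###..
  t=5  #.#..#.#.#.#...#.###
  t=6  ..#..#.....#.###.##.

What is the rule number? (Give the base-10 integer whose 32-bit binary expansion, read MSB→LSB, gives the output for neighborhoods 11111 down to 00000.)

  ##### -> .   bit 31 = 0  t=1,i=12
  ####. -> .   bit 30 = 0  t=1,i=13
  ###.# -> .   bit 29 = 0  t=1,i=14
  ###.. -> #   bit 28 = 1  t=0,i=5
  ##.## -> .   bit 27 = 0  t=1,i=0
  ##.#. -> .   bit 26 = 0  t=1,i=15
  ##..# -> .   bit 25 = 0  t=0,i=6
  ##... -> #   bit 24 = 1  t=0,i=11
  #.### -> #   bit 23 = 1  t=4,i=15
  #.##. -> #   bit 22 = 1  t=1,i=1
  #.#.# -> .   bit 21 = 0  t=1,i=16
  #.#.. -> #   bit 20 = 1  t=1,i=7
  #..## -> #   bit 19 = 1  t=0,i=7
  #..#. -> .   bit 18 = 0  t=1,i=4
  #...# -> #   bit 17 = 1  t=0,i=1
  #.... -> #   bit 16 = 1  t=0,i=16
  .#### -> #   bit 15 = 1  t=1,i=11
  .###. -> .   bit 14 = 0  t=0,i=4
  .##.# -> #   bit 13 = 1  t=1,i=19
  .##.. -> #   bit 12 = 1  t=1,i=2
  .#.## -> .   bit 11 = 0  t=1,i=17
  .#.#. -> .   bit 10 = 0  t=1,i=6
  .#..# -> .   bit 9 = 0  t=1,i=8
  .#... -> .   bit 8 = 0  t=0,i=0
  ..### -> .   bit 7 = 0  t=0,i=3
  ..##. -> .   bit 6 = 0  t=2,i=18
  ..#.# -> #   bit 5 = 1  t=1,i=5
  ..#.. -> #   bit 4 = 1  t=0,i=14
  ...## -> #   bit 3 = 1  t=0,i=2
  ...#. -> #   bit 2 = 1  t=0,i=13
  ....# -> .   bit 1 = 0  t=0,i=17
  ..... -> .   bit 0 = 0  t=2,i=14
  bits 00010001110110111011000000111100 = 299610172

299610172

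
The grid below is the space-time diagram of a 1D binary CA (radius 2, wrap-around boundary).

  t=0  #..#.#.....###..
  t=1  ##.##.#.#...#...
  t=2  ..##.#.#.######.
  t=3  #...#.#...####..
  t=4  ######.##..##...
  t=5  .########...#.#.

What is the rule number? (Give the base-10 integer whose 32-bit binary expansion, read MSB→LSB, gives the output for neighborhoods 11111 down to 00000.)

  #####|#  b31=1 t=2,i=11
  ####.|#  b30=1 t=2,i=13
  ###.#|#  b29=1 t=4,i=5
  ###..|.  b28=0 t=0,i=13
  ##.##|#  b27=1 t=1,i=2
  ##.#.|#  b26=1 t=1,i=5
  ##..#|.  b25=0 t=0,i=14
  ##...|.  b24=0 t=2,i=15
  #.###|.  b23=0 t=2,i=9
  #.##.|#  b22=1 t=1,i=3
  #.#.#|.  b21=0 t=1,i=6
  #.#..|.  b20=0 t=0,i=5
  #..##|.  b19=0 t=4,i=10
  #..#.|.  b18=0 t=0,i=2
  #...#|#  b17=1 t=1,i=10
  #....|.  b16=0 t=0,i=7
  .####|#  b15=1 t=2,i=10
  .###.|#  b14=1 t=0,i=12
  .##.#|.  b13=0 t=1,i=1
  .##..|#  b12=1 t=4,i=8
  .#.##|.  b11=0 t=2,i=8
  .#.#.|#  b10=1 t=0,i=4
  .#..#|#  b9=1 t=0,i=1
  .#...|#  b8=1 t=0,i=6
  ..###|.  b7=0 t=0,i=11
  ..##.|.  b6=0 t=1,i=0
  ..#.#|#  b5=1 t=0,i=3
  ..#..|#  b4=1 t=0,i=0
  ...##|.  b3=0 t=0,i=10
  ...#.|#  b2=1 t=1,i=11
  ....#|.  b1=0 t=0,i=9
  .....|#  b0=1 t=0,i=8
  bits 11101100010000101101011100110101 = 3963803445

3963803445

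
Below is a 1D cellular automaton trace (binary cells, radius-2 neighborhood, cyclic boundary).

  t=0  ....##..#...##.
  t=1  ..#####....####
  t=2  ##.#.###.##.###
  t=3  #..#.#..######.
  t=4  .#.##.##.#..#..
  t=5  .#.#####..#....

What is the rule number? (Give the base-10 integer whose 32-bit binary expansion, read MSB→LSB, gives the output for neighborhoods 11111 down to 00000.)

1541977706

  #####|.  b31=0 t=1,i=4
  ####.|#  b30=1 t=1,i=5
  ###.#|.  b29=0 t=2,i=1
  ###..|#  b28=1 t=1,i=6
  ##.##|#  b27=1 t=2,i=8
  ##.#.|.  b26=0 t=2,i=2
  ##..#|#  b25=1 t=0,i=6
  ##...|#  b24=1 t=0,i=14
  #.###|#  b23=1 t=2,i=5
  #.##.|#  b22=1 t=2,i=9
  #.#.#|#  b21=1 t=2,i=3
  #.#..|.  b20=0 t=3,i=0
  #..##|#  b19=1 t=1,i=1
  #..#.|.  b18=0 t=0,i=7
  #...#|.  b17=0 t=0,i=10
  #....|.  b16=0 t=0,i=0
  .####|#  b15=1 t=1,i=3
  .###.|.  b14=0 t=2,i=6
  .##.#|#  b13=1 t=2,i=10
  .##..|#  b12=1 t=0,i=5
  .#.##|.  b11=0 t=2,i=4
  .#.#.|#  b10=1 t=3,i=4
  .#..#|#  b9=1 t=3,i=1
  .#...|.  b8=0 t=0,i=9
  ..###|.  b7=0 t=1,i=2
  ..##.|#  b6=1 t=0,i=4
  ..#.#|#  b5=1 t=3,i=3
  ..#..|.  b4=0 t=0,i=8
  ...##|#  b3=1 t=0,i=3
  ...#.|.  b2=0 t=4,i=0
  ....#|#  b1=1 t=0,i=2
  .....|.  b0=0 t=0,i=1
  bits 01011011111010001011011001101010 = 1541977706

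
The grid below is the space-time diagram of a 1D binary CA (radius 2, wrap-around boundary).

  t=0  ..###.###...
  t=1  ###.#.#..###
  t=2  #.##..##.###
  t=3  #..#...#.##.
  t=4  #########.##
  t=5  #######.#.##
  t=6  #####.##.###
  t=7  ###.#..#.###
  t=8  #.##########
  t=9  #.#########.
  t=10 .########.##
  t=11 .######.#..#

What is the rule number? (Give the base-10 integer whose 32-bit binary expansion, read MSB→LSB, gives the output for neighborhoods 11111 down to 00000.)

  ##### -> #   bit 31 = 1  t=1,i=0
  ####. -> .   bit 30 = 0  t=1,i=1
  ###.# -> #   bit 29 = 1  t=0,i=4
  ###.. -> .   bit 28 = 0  t=0,i=8
  ##.## -> .   bit 27 = 0  t=0,i=5
  ##.#. -> #   bit 26 = 1  t=1,i=3
  ##..# -> .   bit 25 = 0  t=2,i=4
  ##... -> #   bit 24 = 1  t=0,i=9
  #.### -> #   bit 23 = 1  t=0,i=6
  #.##. -> .   bit 22 = 0  t=2,i=2
  #.#.# -> .   bit 21 = 0  t=1,i=4
  #.#.. -> #   bit 20 = 1  t=1,i=6
  #..## -> .   bit 19 = 0  t=1,i=8
  #..#. -> #   bit 18 = 1  t=3,i=2
  #...# -> #   bit 17 = 1  t=3,i=5
  #.... -> #   bit 16 = 1  t=0,i=10
  .#### -> #   bit 15 = 1  t=1,i=10
  .###. -> .   bit 14 = 0  t=0,i=3
  .##.# -> #   bit 13 = 1  t=2,i=7
  .##.. -> #   bit 12 = 1  t=2,i=3
  .#.## -> #   bit 11 = 1  t=3,i=8
  .#.#. -> .   bit 10 = 0  t=1,i=5
  .#..# -> #   bit 9 = 1  t=1,i=7
  .#... -> #   bit 8 = 1  t=3,i=4
  ..### -> #   bit 7 = 1  t=0,i=2
  ..##. -> .   bit 6 = 0  t=2,i=6
  ..#.# -> #   bit 5 = 1  t=3,i=7
  ..#.. -> #   bit 4 = 1  t=3,i=3
  ...## -> #   bit 3 = 1  t=0,i=1
  ...#. -> #   bit 2 = 1  t=3,i=6
  ....# -> #   bit 1 = 1  t=0,i=0
  ..... -> #   bit 0 = 1  t=0,i=11
  bits 10100101100101111011101110111111 = 2778184639

2778184639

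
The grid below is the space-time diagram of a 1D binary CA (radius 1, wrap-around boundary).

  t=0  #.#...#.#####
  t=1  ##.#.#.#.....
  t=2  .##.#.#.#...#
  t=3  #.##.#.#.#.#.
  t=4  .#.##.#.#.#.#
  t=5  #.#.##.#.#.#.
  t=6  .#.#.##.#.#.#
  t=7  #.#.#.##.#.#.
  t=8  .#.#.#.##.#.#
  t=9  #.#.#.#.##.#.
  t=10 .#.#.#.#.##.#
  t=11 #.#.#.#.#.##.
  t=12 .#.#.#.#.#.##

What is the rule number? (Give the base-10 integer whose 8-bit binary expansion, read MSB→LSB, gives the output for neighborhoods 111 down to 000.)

  ### -> .   bit 7 = 0  t=0,i=9
  ##. -> #   bit 6 = 1  t=0,i=0
  #.# -> #   bit 5 = 1  t=0,i=1
  #.. -> #   bit 4 = 1  t=0,i=3
  .## -> .   bit 3 = 0  t=0,i=8
  .#. -> .   bit 2 = 0  t=0,i=2
  ..# -> #   bit 1 = 1  t=0,i=5
  ... -> .   bit 0 = 0  t=0,i=4
  bits 01110010 = 114

114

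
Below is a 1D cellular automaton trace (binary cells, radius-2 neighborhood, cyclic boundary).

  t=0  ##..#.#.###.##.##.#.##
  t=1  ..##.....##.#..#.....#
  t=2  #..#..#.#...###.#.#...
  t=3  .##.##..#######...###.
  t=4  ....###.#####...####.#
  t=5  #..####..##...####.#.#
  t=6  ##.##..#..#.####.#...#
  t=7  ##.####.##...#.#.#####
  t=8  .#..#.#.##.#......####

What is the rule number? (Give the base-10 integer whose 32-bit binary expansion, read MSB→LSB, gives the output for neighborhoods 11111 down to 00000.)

2723599241

  #####|#  b31=1 t=3,i=10
  ####.|.  b30=0 t=0,i=0
  ###.#|#  b29=1 t=0,i=10
  ###..|.  b28=0 t=0,i=1
  ##.##|.  b27=0 t=0,i=11
  ##.#.|.  b26=0 t=0,i=17
  ##..#|#  b25=1 t=0,i=2
  ##...|.  b24=0 t=1,i=4
  #.###|.  b23=0 t=0,i=8
  #.##.|#  b22=1 t=0,i=12
  #.#.#|.  b21=0 t=0,i=6
  #.#..|#  b20=1 t=1,i=12
  #..##|.  b19=0 t=1,i=1
  #..#.|#  b18=1 t=0,i=3
  #...#|#  b17=1 t=2,i=10
  #....|.  b16=0 t=1,i=5
  .####|#  b15=1 t=0,i=21
  .###.|#  b14=1 t=0,i=9
  .##.#|.  b13=0 t=0,i=13
  .##..|#  b12=1 t=1,i=3
  .#.##|.  b11=0 t=0,i=7
  .#.#.|.  b10=0 t=0,i=5
  .#..#|#  b9=1 t=1,i=0
  .#...|#  b8=1 t=1,i=16
  ..###|#  b7=1 t=2,i=12
  ..##.|.  b6=0 t=1,i=2
  ..#.#|.  b5=0 t=0,i=4
  ..#..|.  b4=0 t=1,i=15
  ...##|#  b3=1 t=1,i=8
  ...#.|.  b2=0 t=1,i=20
  ....#|.  b1=0 t=1,i=7
  .....|#  b0=1 t=1,i=6
  bits 10100010010101101101001110001001 = 2723599241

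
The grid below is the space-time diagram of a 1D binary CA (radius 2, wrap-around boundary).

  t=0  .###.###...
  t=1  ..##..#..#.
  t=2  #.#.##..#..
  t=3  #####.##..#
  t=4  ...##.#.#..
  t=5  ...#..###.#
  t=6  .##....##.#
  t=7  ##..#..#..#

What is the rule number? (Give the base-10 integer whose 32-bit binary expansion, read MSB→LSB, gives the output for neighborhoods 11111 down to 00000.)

1651985508

  nb #####: next=.  (t=3,i=1, bit31=0)
  nb ####.: next=#  (t=3,i=3, bit30=1)
  nb ###.#: next=#  (t=0,i=3, bit29=1)
  nb ###..: next=.  (t=0,i=7, bit28=0)
  nb ##.##: next=.  (t=0,i=4, bit27=0)
  nb ##.#.: next=.  (t=4,i=5, bit26=0)
  nb ##..#: next=#  (t=1,i=4, bit25=1)
  nb ##...: next=.  (t=0,i=8, bit24=0)
  nb #.###: next=.  (t=0,i=5, bit23=0)
  nb #.##.: next=#  (t=2,i=4, bit22=1)
  nb #.#.#: next=#  (t=2,i=2, bit21=1)
  nb #.#..: next=#  (t=4,i=8, bit20=1)
  nb #..##: next=.  (t=3,i=9, bit19=0)
  nb #..#.: next=#  (t=1,i=5, bit18=1)
  nb #...#: next=#  (t=1,i=0, bit17=1)
  nb #....: next=#  (t=0,i=9, bit16=1)
  nb .####: next=.  (t=3,i=0, bit15=0)
  nb .###.: next=#  (t=0,i=2, bit14=1)
  nb .##.#: next=.  (t=4,i=4, bit13=0)
  nb .##..: next=.  (t=1,i=3, bit12=0)
  nb .#.##: next=#  (t=2,i=3, bit11=1)
  nb .#.#.: next=#  (t=2,i=1, bit10=1)
  nb .#..#: next=.  (t=1,i=7, bit9=0)
  nb .#...: next=.  (t=1,i=10, bit8=0)
  nb ..###: next=.  (t=0,i=1, bit7=0)
  nb ..##.: next=#  (t=1,i=2, bit6=1)
  nb ..#.#: next=#  (t=2,i=0, bit5=1)
  nb ..#..: next=.  (t=1,i=6, bit4=0)
  nb ...##: next=.  (t=0,i=0, bit3=0)
  nb ...#.: next=#  (t=5,i=2, bit2=1)
  nb ....#: next=.  (t=0,i=10, bit1=0)
  nb .....: next=.  (t=4,i=0, bit0=0)
  bits 01100010011101110100110001100100 = 1651985508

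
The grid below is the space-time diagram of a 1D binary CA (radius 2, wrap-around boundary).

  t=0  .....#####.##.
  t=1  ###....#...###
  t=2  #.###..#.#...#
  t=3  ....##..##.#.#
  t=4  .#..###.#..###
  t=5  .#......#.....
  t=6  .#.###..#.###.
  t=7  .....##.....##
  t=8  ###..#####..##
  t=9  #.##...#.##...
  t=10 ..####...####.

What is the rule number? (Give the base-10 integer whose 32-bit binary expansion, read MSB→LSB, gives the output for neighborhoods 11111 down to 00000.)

  #####|#  b31=1 t=0,i=7
  ####.|.  b30=0 t=0,i=8
  ###.#|.  b29=0 t=0,i=9
  ###..|#  b28=1 t=1,i=2
  ##.##|.  b27=0 t=0,i=10
  ##.#.|.  b26=0 t=3,i=10
  ##..#|#  b25=1 t=2,i=5
  ##...|#  b24=1 t=0,i=13
  #.###|.  b23=0 t=2,i=2
  #.##.|#  b22=1 t=0,i=11
  #.#.#|#  b21=1 t=3,i=11
  #.#..|#  b20=1 t=2,i=9
  #..##|.  b19=0 t=3,i=7
  #..#.|.  b18=0 t=2,i=6
  #...#|#  b17=1 t=1,i=9
  #....|#  b16=1 t=0,i=0
  .####|.  b15=0 t=0,i=6
  .###.|.  b14=0 t=2,i=3
  .##.#|.  b13=0 t=2,i=0
  .##..|#  b12=1 t=0,i=12
  .#.##|.  b11=0 t=6,i=2
  .#.#.|#  b10=1 t=2,i=8
  .#..#|.  b9=0 t=4,i=2
  .#...|.  b8=0 t=1,i=8
  ..###|.  b7=0 t=0,i=5
  ..##.|#  b6=1 t=2,i=13
  ..#.#|.  b5=0 t=2,i=7
  ..#..|#  b4=1 t=1,i=7
  ...##|.  b3=0 t=0,i=4
  ...#.|.  b2=0 t=1,i=6
  ....#|.  b1=0 t=0,i=3
  .....|#  b0=1 t=0,i=1
  bits 10010011011100110001010001010001 = 2473792593

2473792593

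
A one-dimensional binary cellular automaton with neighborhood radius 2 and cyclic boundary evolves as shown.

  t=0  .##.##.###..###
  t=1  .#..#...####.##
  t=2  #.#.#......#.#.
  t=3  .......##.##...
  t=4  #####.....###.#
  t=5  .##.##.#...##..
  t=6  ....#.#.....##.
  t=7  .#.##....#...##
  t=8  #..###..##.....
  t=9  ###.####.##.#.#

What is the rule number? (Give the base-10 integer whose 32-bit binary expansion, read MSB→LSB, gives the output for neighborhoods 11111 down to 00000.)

3074970165

  [31] ##### => #  t=4,i=1
  [30] ####. => .  t=1,i=10
  [29] ###.# => #  t=0,i=14
  [28] ###.. => #  t=0,i=9
  [27] ##.## => .  t=0,i=0
  [26] ##.#. => #  t=1,i=0
  [25] ##..# => #  t=0,i=10
  [24] ##... => #  t=3,i=12
  [23] #.### => .  t=0,i=7
  [22] #.##. => #  t=0,i=1
  [21] #.#.# => .  t=2,i=0
  [20] #.#.. => .  t=1,i=1
  [19] #..## => #  t=0,i=11
  [18] #..#. => .  t=1,i=3
  [17] #...# => .  t=1,i=6
  [16] #.... => .  t=2,i=6
  [15] .#### => .  t=1,i=9
  [14] .###. => #  t=0,i=8
  [13] .##.# => .  t=0,i=2
  [12] .##.. => #  t=3,i=11
  [11] .#.## => .  t=7,i=2
  [10] .#.#. => .  t=2,i=1
  [9] .#..# => #  t=1,i=2
  [8] .#... => .  t=1,i=5
  [7] ..### => .  t=0,i=12
  [6] ..##. => .  t=3,i=7
  [5] ..#.# => #  t=2,i=11
  [4] ..#.. => #  t=1,i=4
  [3] ...## => .  t=1,i=7
  [2] ...#. => #  t=2,i=10
  [1] ....# => .  t=2,i=9
  [0] ..... => #  t=2,i=7
  bits 10110111010010000101001000110101 = 3074970165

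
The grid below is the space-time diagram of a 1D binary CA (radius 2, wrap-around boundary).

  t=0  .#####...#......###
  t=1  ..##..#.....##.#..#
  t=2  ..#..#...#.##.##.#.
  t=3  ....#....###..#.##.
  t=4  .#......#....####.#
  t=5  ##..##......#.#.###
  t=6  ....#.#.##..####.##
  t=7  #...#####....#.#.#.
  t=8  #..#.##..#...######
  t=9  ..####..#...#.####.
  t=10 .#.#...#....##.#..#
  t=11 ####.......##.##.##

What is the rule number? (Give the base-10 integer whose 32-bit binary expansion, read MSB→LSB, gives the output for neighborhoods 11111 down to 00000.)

  #####|#  b31=1 t=0,i=3
  ####.|.  b30=0 t=0,i=4
  ###.#|#  b29=1 t=0,i=18
  ###..|.  b28=0 t=0,i=5
  ##.##|.  b27=0 t=0,i=0
  ##.#.|#  b26=1 t=1,i=14
  ##..#|.  b25=0 t=1,i=4
  ##...|#  b24=1 t=0,i=6
  #.###|.  b23=0 t=0,i=1
  #.##.|#  b22=1 t=2,i=11
  #.#.#|#  b21=1 t=4,i=18
  #.#..|#  b20=1 t=1,i=15
  #..##|.  b19=0 t=1,i=1
  #..#.|#  b18=1 t=1,i=5
  #...#|.  b17=0 t=0,i=7
  #....|.  b16=0 t=0,i=11
  .####|#  b15=1 t=0,i=2
  .###.|.  b14=0 t=0,i=17
  .##.#|.  b13=0 t=1,i=13
  .##..|.  b12=0 t=1,i=3
  .#.##|#  b11=1 t=2,i=10
  .#.#.|#  b10=1 t=4,i=0
  .#..#|.  b9=0 t=1,i=0
  .#...|.  b8=0 t=0,i=10
  ..###|.  b7=0 t=0,i=16
  ..##.|#  b6=1 t=1,i=2
  ..#.#|#  b5=1 t=2,i=9
  ..#..|.  b4=0 t=0,i=9
  ...##|#  b3=1 t=0,i=15
  ...#.|.  b2=0 t=0,i=8
  ....#|.  b1=0 t=0,i=14
  .....|#  b0=1 t=0,i=12
  bits 10100101011101001000110001101001 = 2775878761

2775878761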